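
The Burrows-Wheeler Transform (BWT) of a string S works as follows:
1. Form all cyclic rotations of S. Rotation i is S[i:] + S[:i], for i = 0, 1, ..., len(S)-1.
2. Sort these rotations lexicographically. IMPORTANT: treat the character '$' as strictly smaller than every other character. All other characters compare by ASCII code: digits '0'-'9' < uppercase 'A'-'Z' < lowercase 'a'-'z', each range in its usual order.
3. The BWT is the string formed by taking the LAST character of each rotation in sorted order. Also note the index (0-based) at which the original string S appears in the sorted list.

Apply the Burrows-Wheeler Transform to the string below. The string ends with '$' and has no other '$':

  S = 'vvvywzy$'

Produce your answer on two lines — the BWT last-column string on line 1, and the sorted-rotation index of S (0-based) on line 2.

Answer: y$vvyzvw
1

Derivation:
All 8 rotations (rotation i = S[i:]+S[:i]):
  rot[0] = vvvywzy$
  rot[1] = vvywzy$v
  rot[2] = vywzy$vv
  rot[3] = ywzy$vvv
  rot[4] = wzy$vvvy
  rot[5] = zy$vvvyw
  rot[6] = y$vvvywz
  rot[7] = $vvvywzy
Sorted (with $ < everything):
  sorted[0] = $vvvywzy  (last char: 'y')
  sorted[1] = vvvywzy$  (last char: '$')
  sorted[2] = vvywzy$v  (last char: 'v')
  sorted[3] = vywzy$vv  (last char: 'v')
  sorted[4] = wzy$vvvy  (last char: 'y')
  sorted[5] = y$vvvywz  (last char: 'z')
  sorted[6] = ywzy$vvv  (last char: 'v')
  sorted[7] = zy$vvvyw  (last char: 'w')
Last column: y$vvyzvw
Original string S is at sorted index 1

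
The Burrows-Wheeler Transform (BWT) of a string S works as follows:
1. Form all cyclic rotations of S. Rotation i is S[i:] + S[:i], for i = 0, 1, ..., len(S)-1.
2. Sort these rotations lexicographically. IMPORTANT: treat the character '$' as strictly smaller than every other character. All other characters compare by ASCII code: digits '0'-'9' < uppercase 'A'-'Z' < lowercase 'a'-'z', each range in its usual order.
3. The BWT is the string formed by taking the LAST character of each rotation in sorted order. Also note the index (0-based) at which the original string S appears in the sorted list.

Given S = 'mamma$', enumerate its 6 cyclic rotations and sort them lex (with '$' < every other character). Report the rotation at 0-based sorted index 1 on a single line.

Answer: a$mamm

Derivation:
All 6 rotations (rotation i = S[i:]+S[:i]):
  rot[0] = mamma$
  rot[1] = amma$m
  rot[2] = mma$ma
  rot[3] = ma$mam
  rot[4] = a$mamm
  rot[5] = $mamma
Sorted (with $ < everything):
  sorted[0] = $mamma
  sorted[1] = a$mamm
  sorted[2] = amma$m
  sorted[3] = ma$mam
  sorted[4] = mamma$
  sorted[5] = mma$ma
sorted[1] = a$mamm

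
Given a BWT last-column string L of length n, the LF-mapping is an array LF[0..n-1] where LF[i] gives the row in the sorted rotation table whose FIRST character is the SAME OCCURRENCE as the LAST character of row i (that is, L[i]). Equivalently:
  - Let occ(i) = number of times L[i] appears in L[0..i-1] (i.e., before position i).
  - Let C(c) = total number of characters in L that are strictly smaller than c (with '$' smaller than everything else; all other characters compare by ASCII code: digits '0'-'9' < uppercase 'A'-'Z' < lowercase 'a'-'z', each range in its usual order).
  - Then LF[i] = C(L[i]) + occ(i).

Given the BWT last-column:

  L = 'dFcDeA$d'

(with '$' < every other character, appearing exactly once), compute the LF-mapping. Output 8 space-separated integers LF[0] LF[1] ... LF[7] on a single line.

Answer: 5 3 4 2 7 1 0 6

Derivation:
Char counts: '$':1, 'A':1, 'D':1, 'F':1, 'c':1, 'd':2, 'e':1
C (first-col start): C('$')=0, C('A')=1, C('D')=2, C('F')=3, C('c')=4, C('d')=5, C('e')=7
L[0]='d': occ=0, LF[0]=C('d')+0=5+0=5
L[1]='F': occ=0, LF[1]=C('F')+0=3+0=3
L[2]='c': occ=0, LF[2]=C('c')+0=4+0=4
L[3]='D': occ=0, LF[3]=C('D')+0=2+0=2
L[4]='e': occ=0, LF[4]=C('e')+0=7+0=7
L[5]='A': occ=0, LF[5]=C('A')+0=1+0=1
L[6]='$': occ=0, LF[6]=C('$')+0=0+0=0
L[7]='d': occ=1, LF[7]=C('d')+1=5+1=6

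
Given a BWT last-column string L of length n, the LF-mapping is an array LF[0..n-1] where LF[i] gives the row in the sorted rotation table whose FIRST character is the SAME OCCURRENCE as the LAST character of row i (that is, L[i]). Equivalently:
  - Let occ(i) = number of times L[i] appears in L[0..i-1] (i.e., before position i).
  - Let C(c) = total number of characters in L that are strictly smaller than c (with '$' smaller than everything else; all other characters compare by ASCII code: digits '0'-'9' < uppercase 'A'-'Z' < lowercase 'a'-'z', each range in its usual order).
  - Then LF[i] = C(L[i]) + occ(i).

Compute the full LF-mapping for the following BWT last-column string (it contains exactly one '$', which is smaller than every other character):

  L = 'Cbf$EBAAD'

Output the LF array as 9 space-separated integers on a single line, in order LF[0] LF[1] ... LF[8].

Char counts: '$':1, 'A':2, 'B':1, 'C':1, 'D':1, 'E':1, 'b':1, 'f':1
C (first-col start): C('$')=0, C('A')=1, C('B')=3, C('C')=4, C('D')=5, C('E')=6, C('b')=7, C('f')=8
L[0]='C': occ=0, LF[0]=C('C')+0=4+0=4
L[1]='b': occ=0, LF[1]=C('b')+0=7+0=7
L[2]='f': occ=0, LF[2]=C('f')+0=8+0=8
L[3]='$': occ=0, LF[3]=C('$')+0=0+0=0
L[4]='E': occ=0, LF[4]=C('E')+0=6+0=6
L[5]='B': occ=0, LF[5]=C('B')+0=3+0=3
L[6]='A': occ=0, LF[6]=C('A')+0=1+0=1
L[7]='A': occ=1, LF[7]=C('A')+1=1+1=2
L[8]='D': occ=0, LF[8]=C('D')+0=5+0=5

Answer: 4 7 8 0 6 3 1 2 5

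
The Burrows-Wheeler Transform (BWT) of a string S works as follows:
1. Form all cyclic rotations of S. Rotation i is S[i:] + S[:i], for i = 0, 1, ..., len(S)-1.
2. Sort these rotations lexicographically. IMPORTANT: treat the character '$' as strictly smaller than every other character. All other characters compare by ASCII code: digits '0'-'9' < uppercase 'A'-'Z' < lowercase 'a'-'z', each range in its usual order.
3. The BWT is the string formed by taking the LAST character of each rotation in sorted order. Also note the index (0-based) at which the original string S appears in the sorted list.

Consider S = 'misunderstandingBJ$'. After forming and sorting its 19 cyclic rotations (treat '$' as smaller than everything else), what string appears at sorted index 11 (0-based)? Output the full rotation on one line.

All 19 rotations (rotation i = S[i:]+S[:i]):
  rot[0] = misunderstandingBJ$
  rot[1] = isunderstandingBJ$m
  rot[2] = sunderstandingBJ$mi
  rot[3] = understandingBJ$mis
  rot[4] = nderstandingBJ$misu
  rot[5] = derstandingBJ$misun
  rot[6] = erstandingBJ$misund
  rot[7] = rstandingBJ$misunde
  rot[8] = standingBJ$misunder
  rot[9] = tandingBJ$misunders
  rot[10] = andingBJ$misunderst
  rot[11] = ndingBJ$misundersta
  rot[12] = dingBJ$misunderstan
  rot[13] = ingBJ$misunderstand
  rot[14] = ngBJ$misunderstandi
  rot[15] = gBJ$misunderstandin
  rot[16] = BJ$misunderstanding
  rot[17] = J$misunderstandingB
  rot[18] = $misunderstandingBJ
Sorted (with $ < everything):
  sorted[0] = $misunderstandingBJ
  sorted[1] = BJ$misunderstanding
  sorted[2] = J$misunderstandingB
  sorted[3] = andingBJ$misunderst
  sorted[4] = derstandingBJ$misun
  sorted[5] = dingBJ$misunderstan
  sorted[6] = erstandingBJ$misund
  sorted[7] = gBJ$misunderstandin
  sorted[8] = ingBJ$misunderstand
  sorted[9] = isunderstandingBJ$m
  sorted[10] = misunderstandingBJ$
  sorted[11] = nderstandingBJ$misu
  sorted[12] = ndingBJ$misundersta
  sorted[13] = ngBJ$misunderstandi
  sorted[14] = rstandingBJ$misunde
  sorted[15] = standingBJ$misunder
  sorted[16] = sunderstandingBJ$mi
  sorted[17] = tandingBJ$misunders
  sorted[18] = understandingBJ$mis
sorted[11] = nderstandingBJ$misu

Answer: nderstandingBJ$misu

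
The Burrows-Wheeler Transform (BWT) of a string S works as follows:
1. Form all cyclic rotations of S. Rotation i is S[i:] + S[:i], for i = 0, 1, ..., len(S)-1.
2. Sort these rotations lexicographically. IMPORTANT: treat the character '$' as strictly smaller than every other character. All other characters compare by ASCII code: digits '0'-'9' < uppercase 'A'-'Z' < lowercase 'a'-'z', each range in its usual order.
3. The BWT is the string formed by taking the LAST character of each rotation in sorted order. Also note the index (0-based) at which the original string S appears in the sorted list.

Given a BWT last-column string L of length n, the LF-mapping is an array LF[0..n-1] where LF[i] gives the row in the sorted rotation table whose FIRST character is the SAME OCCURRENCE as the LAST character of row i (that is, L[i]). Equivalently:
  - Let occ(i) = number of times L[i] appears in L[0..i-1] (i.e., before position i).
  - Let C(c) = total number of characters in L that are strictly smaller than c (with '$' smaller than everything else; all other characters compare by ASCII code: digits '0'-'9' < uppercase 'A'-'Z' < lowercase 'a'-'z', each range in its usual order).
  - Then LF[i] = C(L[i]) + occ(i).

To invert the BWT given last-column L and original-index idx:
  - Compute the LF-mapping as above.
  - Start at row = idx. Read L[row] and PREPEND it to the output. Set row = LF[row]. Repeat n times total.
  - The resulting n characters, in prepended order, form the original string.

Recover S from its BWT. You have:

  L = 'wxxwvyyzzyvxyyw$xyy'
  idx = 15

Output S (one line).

Answer: yzxvywyyyxyzxyxvww$

Derivation:
LF mapping: 3 6 7 4 1 10 11 17 18 12 2 8 13 14 5 0 9 15 16
Walk LF starting at row 15, prepending L[row]:
  step 1: row=15, L[15]='$', prepend. Next row=LF[15]=0
  step 2: row=0, L[0]='w', prepend. Next row=LF[0]=3
  step 3: row=3, L[3]='w', prepend. Next row=LF[3]=4
  step 4: row=4, L[4]='v', prepend. Next row=LF[4]=1
  step 5: row=1, L[1]='x', prepend. Next row=LF[1]=6
  step 6: row=6, L[6]='y', prepend. Next row=LF[6]=11
  step 7: row=11, L[11]='x', prepend. Next row=LF[11]=8
  step 8: row=8, L[8]='z', prepend. Next row=LF[8]=18
  step 9: row=18, L[18]='y', prepend. Next row=LF[18]=16
  step 10: row=16, L[16]='x', prepend. Next row=LF[16]=9
  step 11: row=9, L[9]='y', prepend. Next row=LF[9]=12
  step 12: row=12, L[12]='y', prepend. Next row=LF[12]=13
  step 13: row=13, L[13]='y', prepend. Next row=LF[13]=14
  step 14: row=14, L[14]='w', prepend. Next row=LF[14]=5
  step 15: row=5, L[5]='y', prepend. Next row=LF[5]=10
  step 16: row=10, L[10]='v', prepend. Next row=LF[10]=2
  step 17: row=2, L[2]='x', prepend. Next row=LF[2]=7
  step 18: row=7, L[7]='z', prepend. Next row=LF[7]=17
  step 19: row=17, L[17]='y', prepend. Next row=LF[17]=15
Reversed output: yzxvywyyyxyzxyxvww$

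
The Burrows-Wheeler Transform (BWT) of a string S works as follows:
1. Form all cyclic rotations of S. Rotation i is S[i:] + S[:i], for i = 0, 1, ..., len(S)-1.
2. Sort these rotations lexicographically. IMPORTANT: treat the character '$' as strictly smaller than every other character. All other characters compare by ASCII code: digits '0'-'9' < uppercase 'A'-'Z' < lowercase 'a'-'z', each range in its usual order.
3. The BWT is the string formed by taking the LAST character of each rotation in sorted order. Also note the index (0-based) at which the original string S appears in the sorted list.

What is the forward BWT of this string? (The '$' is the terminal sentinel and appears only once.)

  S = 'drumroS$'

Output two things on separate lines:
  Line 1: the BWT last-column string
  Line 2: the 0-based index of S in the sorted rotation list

Answer: So$urmdr
2

Derivation:
All 8 rotations (rotation i = S[i:]+S[:i]):
  rot[0] = drumroS$
  rot[1] = rumroS$d
  rot[2] = umroS$dr
  rot[3] = mroS$dru
  rot[4] = roS$drum
  rot[5] = oS$drumr
  rot[6] = S$drumro
  rot[7] = $drumroS
Sorted (with $ < everything):
  sorted[0] = $drumroS  (last char: 'S')
  sorted[1] = S$drumro  (last char: 'o')
  sorted[2] = drumroS$  (last char: '$')
  sorted[3] = mroS$dru  (last char: 'u')
  sorted[4] = oS$drumr  (last char: 'r')
  sorted[5] = roS$drum  (last char: 'm')
  sorted[6] = rumroS$d  (last char: 'd')
  sorted[7] = umroS$dr  (last char: 'r')
Last column: So$urmdr
Original string S is at sorted index 2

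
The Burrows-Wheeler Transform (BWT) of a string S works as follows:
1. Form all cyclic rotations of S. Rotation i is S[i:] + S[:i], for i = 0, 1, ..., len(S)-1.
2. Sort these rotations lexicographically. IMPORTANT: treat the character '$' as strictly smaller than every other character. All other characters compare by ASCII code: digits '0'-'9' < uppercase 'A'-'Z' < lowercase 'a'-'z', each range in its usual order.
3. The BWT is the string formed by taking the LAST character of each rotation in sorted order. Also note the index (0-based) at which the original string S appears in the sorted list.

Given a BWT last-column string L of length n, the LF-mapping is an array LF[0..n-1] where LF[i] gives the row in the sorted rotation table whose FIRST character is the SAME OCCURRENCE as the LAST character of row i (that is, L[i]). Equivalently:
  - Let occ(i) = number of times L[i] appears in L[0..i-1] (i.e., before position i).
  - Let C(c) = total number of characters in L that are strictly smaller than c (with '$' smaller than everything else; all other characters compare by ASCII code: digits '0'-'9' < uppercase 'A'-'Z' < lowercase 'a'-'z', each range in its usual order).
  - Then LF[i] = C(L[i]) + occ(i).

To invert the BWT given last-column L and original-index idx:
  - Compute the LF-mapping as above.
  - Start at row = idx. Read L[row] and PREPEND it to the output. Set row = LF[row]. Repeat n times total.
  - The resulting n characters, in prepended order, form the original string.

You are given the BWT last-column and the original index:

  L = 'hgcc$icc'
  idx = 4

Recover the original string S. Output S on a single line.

LF mapping: 6 5 1 2 0 7 3 4
Walk LF starting at row 4, prepending L[row]:
  step 1: row=4, L[4]='$', prepend. Next row=LF[4]=0
  step 2: row=0, L[0]='h', prepend. Next row=LF[0]=6
  step 3: row=6, L[6]='c', prepend. Next row=LF[6]=3
  step 4: row=3, L[3]='c', prepend. Next row=LF[3]=2
  step 5: row=2, L[2]='c', prepend. Next row=LF[2]=1
  step 6: row=1, L[1]='g', prepend. Next row=LF[1]=5
  step 7: row=5, L[5]='i', prepend. Next row=LF[5]=7
  step 8: row=7, L[7]='c', prepend. Next row=LF[7]=4
Reversed output: cigccch$

Answer: cigccch$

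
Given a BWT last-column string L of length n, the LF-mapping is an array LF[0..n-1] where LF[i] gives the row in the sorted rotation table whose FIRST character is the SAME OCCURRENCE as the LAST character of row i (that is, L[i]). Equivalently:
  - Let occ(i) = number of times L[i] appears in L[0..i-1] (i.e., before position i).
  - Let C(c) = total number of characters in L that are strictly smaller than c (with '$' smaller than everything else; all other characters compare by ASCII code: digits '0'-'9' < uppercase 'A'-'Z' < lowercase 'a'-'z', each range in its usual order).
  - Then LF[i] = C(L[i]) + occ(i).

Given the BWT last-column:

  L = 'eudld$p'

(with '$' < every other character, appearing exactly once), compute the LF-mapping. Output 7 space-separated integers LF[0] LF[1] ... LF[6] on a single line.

Answer: 3 6 1 4 2 0 5

Derivation:
Char counts: '$':1, 'd':2, 'e':1, 'l':1, 'p':1, 'u':1
C (first-col start): C('$')=0, C('d')=1, C('e')=3, C('l')=4, C('p')=5, C('u')=6
L[0]='e': occ=0, LF[0]=C('e')+0=3+0=3
L[1]='u': occ=0, LF[1]=C('u')+0=6+0=6
L[2]='d': occ=0, LF[2]=C('d')+0=1+0=1
L[3]='l': occ=0, LF[3]=C('l')+0=4+0=4
L[4]='d': occ=1, LF[4]=C('d')+1=1+1=2
L[5]='$': occ=0, LF[5]=C('$')+0=0+0=0
L[6]='p': occ=0, LF[6]=C('p')+0=5+0=5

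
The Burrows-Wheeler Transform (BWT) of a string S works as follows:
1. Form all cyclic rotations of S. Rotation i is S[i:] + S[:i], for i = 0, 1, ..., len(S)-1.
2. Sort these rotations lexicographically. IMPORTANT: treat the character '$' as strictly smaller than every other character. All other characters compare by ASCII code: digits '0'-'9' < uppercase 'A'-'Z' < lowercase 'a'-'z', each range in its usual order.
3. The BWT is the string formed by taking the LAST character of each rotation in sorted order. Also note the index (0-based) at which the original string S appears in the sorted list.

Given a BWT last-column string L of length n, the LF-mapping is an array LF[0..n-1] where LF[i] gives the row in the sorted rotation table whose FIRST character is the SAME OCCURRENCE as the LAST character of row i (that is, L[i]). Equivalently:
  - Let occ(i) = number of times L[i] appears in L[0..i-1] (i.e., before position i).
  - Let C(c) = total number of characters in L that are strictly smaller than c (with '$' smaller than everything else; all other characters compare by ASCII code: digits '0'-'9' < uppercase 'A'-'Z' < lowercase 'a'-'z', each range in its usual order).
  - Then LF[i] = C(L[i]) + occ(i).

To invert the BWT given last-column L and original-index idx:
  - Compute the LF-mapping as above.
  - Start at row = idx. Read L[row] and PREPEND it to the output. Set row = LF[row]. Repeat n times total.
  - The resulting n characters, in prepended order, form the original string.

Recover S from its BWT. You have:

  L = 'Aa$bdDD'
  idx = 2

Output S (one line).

Answer: DbDdaA$

Derivation:
LF mapping: 1 4 0 5 6 2 3
Walk LF starting at row 2, prepending L[row]:
  step 1: row=2, L[2]='$', prepend. Next row=LF[2]=0
  step 2: row=0, L[0]='A', prepend. Next row=LF[0]=1
  step 3: row=1, L[1]='a', prepend. Next row=LF[1]=4
  step 4: row=4, L[4]='d', prepend. Next row=LF[4]=6
  step 5: row=6, L[6]='D', prepend. Next row=LF[6]=3
  step 6: row=3, L[3]='b', prepend. Next row=LF[3]=5
  step 7: row=5, L[5]='D', prepend. Next row=LF[5]=2
Reversed output: DbDdaA$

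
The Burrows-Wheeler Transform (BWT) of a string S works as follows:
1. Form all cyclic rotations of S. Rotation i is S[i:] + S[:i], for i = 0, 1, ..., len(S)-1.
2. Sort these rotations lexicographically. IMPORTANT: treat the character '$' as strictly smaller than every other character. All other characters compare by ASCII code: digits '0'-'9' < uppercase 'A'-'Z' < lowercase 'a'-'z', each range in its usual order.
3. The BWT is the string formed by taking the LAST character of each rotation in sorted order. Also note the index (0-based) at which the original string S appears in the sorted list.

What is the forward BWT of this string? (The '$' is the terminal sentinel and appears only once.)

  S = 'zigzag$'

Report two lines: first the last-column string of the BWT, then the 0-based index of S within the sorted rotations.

All 7 rotations (rotation i = S[i:]+S[:i]):
  rot[0] = zigzag$
  rot[1] = igzag$z
  rot[2] = gzag$zi
  rot[3] = zag$zig
  rot[4] = ag$zigz
  rot[5] = g$zigza
  rot[6] = $zigzag
Sorted (with $ < everything):
  sorted[0] = $zigzag  (last char: 'g')
  sorted[1] = ag$zigz  (last char: 'z')
  sorted[2] = g$zigza  (last char: 'a')
  sorted[3] = gzag$zi  (last char: 'i')
  sorted[4] = igzag$z  (last char: 'z')
  sorted[5] = zag$zig  (last char: 'g')
  sorted[6] = zigzag$  (last char: '$')
Last column: gzaizg$
Original string S is at sorted index 6

Answer: gzaizg$
6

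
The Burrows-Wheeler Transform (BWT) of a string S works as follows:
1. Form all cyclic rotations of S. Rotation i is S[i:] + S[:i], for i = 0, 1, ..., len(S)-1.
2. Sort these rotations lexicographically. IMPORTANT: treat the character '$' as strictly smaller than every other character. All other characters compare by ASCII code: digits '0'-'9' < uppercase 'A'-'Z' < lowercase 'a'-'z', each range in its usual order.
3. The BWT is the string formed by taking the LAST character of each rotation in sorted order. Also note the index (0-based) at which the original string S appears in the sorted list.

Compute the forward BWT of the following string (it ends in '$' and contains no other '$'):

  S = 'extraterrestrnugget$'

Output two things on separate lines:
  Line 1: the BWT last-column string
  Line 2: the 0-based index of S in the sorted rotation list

Answer: trtrg$gurtrteeeaxsne
5

Derivation:
All 20 rotations (rotation i = S[i:]+S[:i]):
  rot[0] = extraterrestrnugget$
  rot[1] = xtraterrestrnugget$e
  rot[2] = traterrestrnugget$ex
  rot[3] = raterrestrnugget$ext
  rot[4] = aterrestrnugget$extr
  rot[5] = terrestrnugget$extra
  rot[6] = errestrnugget$extrat
  rot[7] = rrestrnugget$extrate
  rot[8] = restrnugget$extrater
  rot[9] = estrnugget$extraterr
  rot[10] = strnugget$extraterre
  rot[11] = trnugget$extraterres
  rot[12] = rnugget$extraterrest
  rot[13] = nugget$extraterrestr
  rot[14] = ugget$extraterrestrn
  rot[15] = gget$extraterrestrnu
  rot[16] = get$extraterrestrnug
  rot[17] = et$extraterrestrnugg
  rot[18] = t$extraterrestrnugge
  rot[19] = $extraterrestrnugget
Sorted (with $ < everything):
  sorted[0] = $extraterrestrnugget  (last char: 't')
  sorted[1] = aterrestrnugget$extr  (last char: 'r')
  sorted[2] = errestrnugget$extrat  (last char: 't')
  sorted[3] = estrnugget$extraterr  (last char: 'r')
  sorted[4] = et$extraterrestrnugg  (last char: 'g')
  sorted[5] = extraterrestrnugget$  (last char: '$')
  sorted[6] = get$extraterrestrnug  (last char: 'g')
  sorted[7] = gget$extraterrestrnu  (last char: 'u')
  sorted[8] = nugget$extraterrestr  (last char: 'r')
  sorted[9] = raterrestrnugget$ext  (last char: 't')
  sorted[10] = restrnugget$extrater  (last char: 'r')
  sorted[11] = rnugget$extraterrest  (last char: 't')
  sorted[12] = rrestrnugget$extrate  (last char: 'e')
  sorted[13] = strnugget$extraterre  (last char: 'e')
  sorted[14] = t$extraterrestrnugge  (last char: 'e')
  sorted[15] = terrestrnugget$extra  (last char: 'a')
  sorted[16] = traterrestrnugget$ex  (last char: 'x')
  sorted[17] = trnugget$extraterres  (last char: 's')
  sorted[18] = ugget$extraterrestrn  (last char: 'n')
  sorted[19] = xtraterrestrnugget$e  (last char: 'e')
Last column: trtrg$gurtrteeeaxsne
Original string S is at sorted index 5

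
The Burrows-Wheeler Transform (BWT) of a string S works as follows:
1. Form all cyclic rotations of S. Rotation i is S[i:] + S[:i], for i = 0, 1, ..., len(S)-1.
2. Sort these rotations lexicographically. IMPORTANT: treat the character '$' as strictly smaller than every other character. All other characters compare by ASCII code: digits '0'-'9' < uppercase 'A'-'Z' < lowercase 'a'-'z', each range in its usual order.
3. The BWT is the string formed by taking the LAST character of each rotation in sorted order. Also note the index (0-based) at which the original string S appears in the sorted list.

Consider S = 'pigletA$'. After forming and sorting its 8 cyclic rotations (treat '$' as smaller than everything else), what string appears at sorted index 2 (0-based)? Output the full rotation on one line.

Answer: etA$pigl

Derivation:
All 8 rotations (rotation i = S[i:]+S[:i]):
  rot[0] = pigletA$
  rot[1] = igletA$p
  rot[2] = gletA$pi
  rot[3] = letA$pig
  rot[4] = etA$pigl
  rot[5] = tA$pigle
  rot[6] = A$piglet
  rot[7] = $pigletA
Sorted (with $ < everything):
  sorted[0] = $pigletA
  sorted[1] = A$piglet
  sorted[2] = etA$pigl
  sorted[3] = gletA$pi
  sorted[4] = igletA$p
  sorted[5] = letA$pig
  sorted[6] = pigletA$
  sorted[7] = tA$pigle
sorted[2] = etA$pigl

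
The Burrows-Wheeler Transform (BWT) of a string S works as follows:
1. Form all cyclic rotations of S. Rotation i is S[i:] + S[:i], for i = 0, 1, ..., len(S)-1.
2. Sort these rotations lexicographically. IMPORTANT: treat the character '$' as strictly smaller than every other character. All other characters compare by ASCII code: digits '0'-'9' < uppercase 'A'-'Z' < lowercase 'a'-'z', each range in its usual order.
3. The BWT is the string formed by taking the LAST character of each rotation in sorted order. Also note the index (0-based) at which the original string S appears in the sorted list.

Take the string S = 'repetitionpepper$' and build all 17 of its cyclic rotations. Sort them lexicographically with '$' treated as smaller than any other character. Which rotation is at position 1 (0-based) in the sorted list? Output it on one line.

All 17 rotations (rotation i = S[i:]+S[:i]):
  rot[0] = repetitionpepper$
  rot[1] = epetitionpepper$r
  rot[2] = petitionpepper$re
  rot[3] = etitionpepper$rep
  rot[4] = titionpepper$repe
  rot[5] = itionpepper$repet
  rot[6] = tionpepper$repeti
  rot[7] = ionpepper$repetit
  rot[8] = onpepper$repetiti
  rot[9] = npepper$repetitio
  rot[10] = pepper$repetition
  rot[11] = epper$repetitionp
  rot[12] = pper$repetitionpe
  rot[13] = per$repetitionpep
  rot[14] = er$repetitionpepp
  rot[15] = r$repetitionpeppe
  rot[16] = $repetitionpepper
Sorted (with $ < everything):
  sorted[0] = $repetitionpepper
  sorted[1] = epetitionpepper$r
  sorted[2] = epper$repetitionp
  sorted[3] = er$repetitionpepp
  sorted[4] = etitionpepper$rep
  sorted[5] = ionpepper$repetit
  sorted[6] = itionpepper$repet
  sorted[7] = npepper$repetitio
  sorted[8] = onpepper$repetiti
  sorted[9] = pepper$repetition
  sorted[10] = per$repetitionpep
  sorted[11] = petitionpepper$re
  sorted[12] = pper$repetitionpe
  sorted[13] = r$repetitionpeppe
  sorted[14] = repetitionpepper$
  sorted[15] = tionpepper$repeti
  sorted[16] = titionpepper$repe
sorted[1] = epetitionpepper$r

Answer: epetitionpepper$r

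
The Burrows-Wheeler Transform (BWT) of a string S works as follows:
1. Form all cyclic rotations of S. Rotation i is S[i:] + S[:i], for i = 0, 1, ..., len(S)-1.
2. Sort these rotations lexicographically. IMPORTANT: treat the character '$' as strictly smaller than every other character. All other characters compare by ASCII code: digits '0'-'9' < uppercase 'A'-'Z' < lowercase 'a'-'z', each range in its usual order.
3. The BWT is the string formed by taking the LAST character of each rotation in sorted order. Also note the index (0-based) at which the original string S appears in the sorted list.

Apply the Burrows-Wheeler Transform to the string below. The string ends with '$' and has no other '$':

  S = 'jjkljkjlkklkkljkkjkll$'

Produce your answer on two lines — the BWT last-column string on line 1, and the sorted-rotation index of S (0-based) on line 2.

Answer: l$lljkkkjjlljkkjlkkkjk
1

Derivation:
All 22 rotations (rotation i = S[i:]+S[:i]):
  rot[0] = jjkljkjlkklkkljkkjkll$
  rot[1] = jkljkjlkklkkljkkjkll$j
  rot[2] = kljkjlkklkkljkkjkll$jj
  rot[3] = ljkjlkklkkljkkjkll$jjk
  rot[4] = jkjlkklkkljkkjkll$jjkl
  rot[5] = kjlkklkkljkkjkll$jjklj
  rot[6] = jlkklkkljkkjkll$jjkljk
  rot[7] = lkklkkljkkjkll$jjkljkj
  rot[8] = kklkkljkkjkll$jjkljkjl
  rot[9] = klkkljkkjkll$jjkljkjlk
  rot[10] = lkkljkkjkll$jjkljkjlkk
  rot[11] = kkljkkjkll$jjkljkjlkkl
  rot[12] = kljkkjkll$jjkljkjlkklk
  rot[13] = ljkkjkll$jjkljkjlkklkk
  rot[14] = jkkjkll$jjkljkjlkklkkl
  rot[15] = kkjkll$jjkljkjlkklkklj
  rot[16] = kjkll$jjkljkjlkklkkljk
  rot[17] = jkll$jjkljkjlkklkkljkk
  rot[18] = kll$jjkljkjlkklkkljkkj
  rot[19] = ll$jjkljkjlkklkkljkkjk
  rot[20] = l$jjkljkjlkklkkljkkjkl
  rot[21] = $jjkljkjlkklkkljkkjkll
Sorted (with $ < everything):
  sorted[0] = $jjkljkjlkklkkljkkjkll  (last char: 'l')
  sorted[1] = jjkljkjlkklkkljkkjkll$  (last char: '$')
  sorted[2] = jkjlkklkkljkkjkll$jjkl  (last char: 'l')
  sorted[3] = jkkjkll$jjkljkjlkklkkl  (last char: 'l')
  sorted[4] = jkljkjlkklkkljkkjkll$j  (last char: 'j')
  sorted[5] = jkll$jjkljkjlkklkkljkk  (last char: 'k')
  sorted[6] = jlkklkkljkkjkll$jjkljk  (last char: 'k')
  sorted[7] = kjkll$jjkljkjlkklkkljk  (last char: 'k')
  sorted[8] = kjlkklkkljkkjkll$jjklj  (last char: 'j')
  sorted[9] = kkjkll$jjkljkjlkklkklj  (last char: 'j')
  sorted[10] = kkljkkjkll$jjkljkjlkkl  (last char: 'l')
  sorted[11] = kklkkljkkjkll$jjkljkjl  (last char: 'l')
  sorted[12] = kljkjlkklkkljkkjkll$jj  (last char: 'j')
  sorted[13] = kljkkjkll$jjkljkjlkklk  (last char: 'k')
  sorted[14] = klkkljkkjkll$jjkljkjlk  (last char: 'k')
  sorted[15] = kll$jjkljkjlkklkkljkkj  (last char: 'j')
  sorted[16] = l$jjkljkjlkklkkljkkjkl  (last char: 'l')
  sorted[17] = ljkjlkklkkljkkjkll$jjk  (last char: 'k')
  sorted[18] = ljkkjkll$jjkljkjlkklkk  (last char: 'k')
  sorted[19] = lkkljkkjkll$jjkljkjlkk  (last char: 'k')
  sorted[20] = lkklkkljkkjkll$jjkljkj  (last char: 'j')
  sorted[21] = ll$jjkljkjlkklkkljkkjk  (last char: 'k')
Last column: l$lljkkkjjlljkkjlkkkjk
Original string S is at sorted index 1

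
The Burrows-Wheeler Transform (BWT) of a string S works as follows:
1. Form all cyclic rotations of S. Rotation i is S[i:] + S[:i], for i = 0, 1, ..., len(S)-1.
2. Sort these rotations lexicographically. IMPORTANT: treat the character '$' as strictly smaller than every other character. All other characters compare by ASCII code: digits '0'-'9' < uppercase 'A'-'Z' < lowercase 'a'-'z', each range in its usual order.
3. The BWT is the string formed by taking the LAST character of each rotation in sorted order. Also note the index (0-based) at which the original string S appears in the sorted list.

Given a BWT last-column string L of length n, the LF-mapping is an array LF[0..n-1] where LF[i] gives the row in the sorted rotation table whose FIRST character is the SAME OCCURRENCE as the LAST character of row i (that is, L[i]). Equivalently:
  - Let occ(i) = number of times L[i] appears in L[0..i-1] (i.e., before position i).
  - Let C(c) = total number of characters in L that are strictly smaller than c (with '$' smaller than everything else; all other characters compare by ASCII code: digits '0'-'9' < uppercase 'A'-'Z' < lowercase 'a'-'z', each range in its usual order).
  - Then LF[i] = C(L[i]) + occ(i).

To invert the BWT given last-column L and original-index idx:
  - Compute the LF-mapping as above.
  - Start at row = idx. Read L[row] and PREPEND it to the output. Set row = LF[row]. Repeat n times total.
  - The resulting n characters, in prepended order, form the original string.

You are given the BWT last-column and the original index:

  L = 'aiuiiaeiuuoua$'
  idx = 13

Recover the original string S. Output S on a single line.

Answer: uuiieiauouaia$

Derivation:
LF mapping: 1 5 10 6 7 2 4 8 11 12 9 13 3 0
Walk LF starting at row 13, prepending L[row]:
  step 1: row=13, L[13]='$', prepend. Next row=LF[13]=0
  step 2: row=0, L[0]='a', prepend. Next row=LF[0]=1
  step 3: row=1, L[1]='i', prepend. Next row=LF[1]=5
  step 4: row=5, L[5]='a', prepend. Next row=LF[5]=2
  step 5: row=2, L[2]='u', prepend. Next row=LF[2]=10
  step 6: row=10, L[10]='o', prepend. Next row=LF[10]=9
  step 7: row=9, L[9]='u', prepend. Next row=LF[9]=12
  step 8: row=12, L[12]='a', prepend. Next row=LF[12]=3
  step 9: row=3, L[3]='i', prepend. Next row=LF[3]=6
  step 10: row=6, L[6]='e', prepend. Next row=LF[6]=4
  step 11: row=4, L[4]='i', prepend. Next row=LF[4]=7
  step 12: row=7, L[7]='i', prepend. Next row=LF[7]=8
  step 13: row=8, L[8]='u', prepend. Next row=LF[8]=11
  step 14: row=11, L[11]='u', prepend. Next row=LF[11]=13
Reversed output: uuiieiauouaia$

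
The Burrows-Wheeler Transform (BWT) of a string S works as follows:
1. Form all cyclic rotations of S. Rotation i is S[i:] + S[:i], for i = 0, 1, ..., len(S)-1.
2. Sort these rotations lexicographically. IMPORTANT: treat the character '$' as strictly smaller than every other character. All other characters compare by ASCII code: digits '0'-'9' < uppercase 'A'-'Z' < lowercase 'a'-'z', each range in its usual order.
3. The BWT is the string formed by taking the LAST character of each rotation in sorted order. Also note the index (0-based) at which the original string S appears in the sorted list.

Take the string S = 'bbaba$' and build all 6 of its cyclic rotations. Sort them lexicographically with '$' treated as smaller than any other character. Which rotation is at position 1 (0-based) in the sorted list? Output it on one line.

All 6 rotations (rotation i = S[i:]+S[:i]):
  rot[0] = bbaba$
  rot[1] = baba$b
  rot[2] = aba$bb
  rot[3] = ba$bba
  rot[4] = a$bbab
  rot[5] = $bbaba
Sorted (with $ < everything):
  sorted[0] = $bbaba
  sorted[1] = a$bbab
  sorted[2] = aba$bb
  sorted[3] = ba$bba
  sorted[4] = baba$b
  sorted[5] = bbaba$
sorted[1] = a$bbab

Answer: a$bbab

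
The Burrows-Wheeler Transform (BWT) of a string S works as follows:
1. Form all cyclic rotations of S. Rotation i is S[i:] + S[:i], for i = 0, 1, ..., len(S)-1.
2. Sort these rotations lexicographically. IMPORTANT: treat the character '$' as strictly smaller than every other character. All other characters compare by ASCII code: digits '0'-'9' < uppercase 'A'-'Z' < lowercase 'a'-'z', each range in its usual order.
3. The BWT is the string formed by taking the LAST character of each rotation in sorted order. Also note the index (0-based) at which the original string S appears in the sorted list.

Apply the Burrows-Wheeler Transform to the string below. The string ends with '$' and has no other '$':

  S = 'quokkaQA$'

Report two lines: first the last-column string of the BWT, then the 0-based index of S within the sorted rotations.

Answer: AQakkou$q
7

Derivation:
All 9 rotations (rotation i = S[i:]+S[:i]):
  rot[0] = quokkaQA$
  rot[1] = uokkaQA$q
  rot[2] = okkaQA$qu
  rot[3] = kkaQA$quo
  rot[4] = kaQA$quok
  rot[5] = aQA$quokk
  rot[6] = QA$quokka
  rot[7] = A$quokkaQ
  rot[8] = $quokkaQA
Sorted (with $ < everything):
  sorted[0] = $quokkaQA  (last char: 'A')
  sorted[1] = A$quokkaQ  (last char: 'Q')
  sorted[2] = QA$quokka  (last char: 'a')
  sorted[3] = aQA$quokk  (last char: 'k')
  sorted[4] = kaQA$quok  (last char: 'k')
  sorted[5] = kkaQA$quo  (last char: 'o')
  sorted[6] = okkaQA$qu  (last char: 'u')
  sorted[7] = quokkaQA$  (last char: '$')
  sorted[8] = uokkaQA$q  (last char: 'q')
Last column: AQakkou$q
Original string S is at sorted index 7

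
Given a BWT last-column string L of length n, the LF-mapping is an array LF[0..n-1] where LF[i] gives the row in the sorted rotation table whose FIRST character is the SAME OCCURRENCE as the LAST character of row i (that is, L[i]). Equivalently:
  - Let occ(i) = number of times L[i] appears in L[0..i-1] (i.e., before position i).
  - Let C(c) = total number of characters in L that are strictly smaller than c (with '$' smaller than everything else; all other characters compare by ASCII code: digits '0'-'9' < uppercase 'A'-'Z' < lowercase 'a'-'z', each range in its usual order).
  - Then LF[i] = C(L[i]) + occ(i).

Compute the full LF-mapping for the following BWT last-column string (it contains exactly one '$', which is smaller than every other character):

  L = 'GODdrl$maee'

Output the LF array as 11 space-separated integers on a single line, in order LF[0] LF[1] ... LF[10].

Char counts: '$':1, 'D':1, 'G':1, 'O':1, 'a':1, 'd':1, 'e':2, 'l':1, 'm':1, 'r':1
C (first-col start): C('$')=0, C('D')=1, C('G')=2, C('O')=3, C('a')=4, C('d')=5, C('e')=6, C('l')=8, C('m')=9, C('r')=10
L[0]='G': occ=0, LF[0]=C('G')+0=2+0=2
L[1]='O': occ=0, LF[1]=C('O')+0=3+0=3
L[2]='D': occ=0, LF[2]=C('D')+0=1+0=1
L[3]='d': occ=0, LF[3]=C('d')+0=5+0=5
L[4]='r': occ=0, LF[4]=C('r')+0=10+0=10
L[5]='l': occ=0, LF[5]=C('l')+0=8+0=8
L[6]='$': occ=0, LF[6]=C('$')+0=0+0=0
L[7]='m': occ=0, LF[7]=C('m')+0=9+0=9
L[8]='a': occ=0, LF[8]=C('a')+0=4+0=4
L[9]='e': occ=0, LF[9]=C('e')+0=6+0=6
L[10]='e': occ=1, LF[10]=C('e')+1=6+1=7

Answer: 2 3 1 5 10 8 0 9 4 6 7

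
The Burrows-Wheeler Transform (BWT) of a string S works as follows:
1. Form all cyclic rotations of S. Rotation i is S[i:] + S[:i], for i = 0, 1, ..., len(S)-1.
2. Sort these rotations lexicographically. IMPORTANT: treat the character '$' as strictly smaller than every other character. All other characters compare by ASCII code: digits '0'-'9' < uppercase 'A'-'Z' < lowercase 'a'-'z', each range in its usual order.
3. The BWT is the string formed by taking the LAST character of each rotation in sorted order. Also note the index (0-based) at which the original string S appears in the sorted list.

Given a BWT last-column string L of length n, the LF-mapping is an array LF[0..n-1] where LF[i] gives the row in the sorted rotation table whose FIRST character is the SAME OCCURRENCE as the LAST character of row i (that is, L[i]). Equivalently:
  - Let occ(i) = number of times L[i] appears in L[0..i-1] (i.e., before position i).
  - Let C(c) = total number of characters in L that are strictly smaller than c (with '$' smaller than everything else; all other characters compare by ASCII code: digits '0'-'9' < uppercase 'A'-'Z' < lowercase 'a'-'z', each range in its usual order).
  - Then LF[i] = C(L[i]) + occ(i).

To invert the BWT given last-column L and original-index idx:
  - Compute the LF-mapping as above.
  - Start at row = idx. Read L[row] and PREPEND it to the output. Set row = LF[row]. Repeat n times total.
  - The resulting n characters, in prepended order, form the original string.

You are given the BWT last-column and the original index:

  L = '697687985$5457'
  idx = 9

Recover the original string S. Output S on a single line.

Answer: 7965859487576$

Derivation:
LF mapping: 5 12 7 6 10 8 13 11 2 0 3 1 4 9
Walk LF starting at row 9, prepending L[row]:
  step 1: row=9, L[9]='$', prepend. Next row=LF[9]=0
  step 2: row=0, L[0]='6', prepend. Next row=LF[0]=5
  step 3: row=5, L[5]='7', prepend. Next row=LF[5]=8
  step 4: row=8, L[8]='5', prepend. Next row=LF[8]=2
  step 5: row=2, L[2]='7', prepend. Next row=LF[2]=7
  step 6: row=7, L[7]='8', prepend. Next row=LF[7]=11
  step 7: row=11, L[11]='4', prepend. Next row=LF[11]=1
  step 8: row=1, L[1]='9', prepend. Next row=LF[1]=12
  step 9: row=12, L[12]='5', prepend. Next row=LF[12]=4
  step 10: row=4, L[4]='8', prepend. Next row=LF[4]=10
  step 11: row=10, L[10]='5', prepend. Next row=LF[10]=3
  step 12: row=3, L[3]='6', prepend. Next row=LF[3]=6
  step 13: row=6, L[6]='9', prepend. Next row=LF[6]=13
  step 14: row=13, L[13]='7', prepend. Next row=LF[13]=9
Reversed output: 7965859487576$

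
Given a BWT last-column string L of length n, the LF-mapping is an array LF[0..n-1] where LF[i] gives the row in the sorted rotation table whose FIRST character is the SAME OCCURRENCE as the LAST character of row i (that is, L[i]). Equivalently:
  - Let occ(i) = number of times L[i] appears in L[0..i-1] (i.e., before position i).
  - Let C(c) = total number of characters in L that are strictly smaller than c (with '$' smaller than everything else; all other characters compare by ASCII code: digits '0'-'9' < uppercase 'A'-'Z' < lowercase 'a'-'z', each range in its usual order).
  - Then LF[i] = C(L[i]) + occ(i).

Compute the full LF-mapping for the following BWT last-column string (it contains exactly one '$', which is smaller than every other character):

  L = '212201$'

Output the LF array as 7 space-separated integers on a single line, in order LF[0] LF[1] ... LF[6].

Answer: 4 2 5 6 1 3 0

Derivation:
Char counts: '$':1, '0':1, '1':2, '2':3
C (first-col start): C('$')=0, C('0')=1, C('1')=2, C('2')=4
L[0]='2': occ=0, LF[0]=C('2')+0=4+0=4
L[1]='1': occ=0, LF[1]=C('1')+0=2+0=2
L[2]='2': occ=1, LF[2]=C('2')+1=4+1=5
L[3]='2': occ=2, LF[3]=C('2')+2=4+2=6
L[4]='0': occ=0, LF[4]=C('0')+0=1+0=1
L[5]='1': occ=1, LF[5]=C('1')+1=2+1=3
L[6]='$': occ=0, LF[6]=C('$')+0=0+0=0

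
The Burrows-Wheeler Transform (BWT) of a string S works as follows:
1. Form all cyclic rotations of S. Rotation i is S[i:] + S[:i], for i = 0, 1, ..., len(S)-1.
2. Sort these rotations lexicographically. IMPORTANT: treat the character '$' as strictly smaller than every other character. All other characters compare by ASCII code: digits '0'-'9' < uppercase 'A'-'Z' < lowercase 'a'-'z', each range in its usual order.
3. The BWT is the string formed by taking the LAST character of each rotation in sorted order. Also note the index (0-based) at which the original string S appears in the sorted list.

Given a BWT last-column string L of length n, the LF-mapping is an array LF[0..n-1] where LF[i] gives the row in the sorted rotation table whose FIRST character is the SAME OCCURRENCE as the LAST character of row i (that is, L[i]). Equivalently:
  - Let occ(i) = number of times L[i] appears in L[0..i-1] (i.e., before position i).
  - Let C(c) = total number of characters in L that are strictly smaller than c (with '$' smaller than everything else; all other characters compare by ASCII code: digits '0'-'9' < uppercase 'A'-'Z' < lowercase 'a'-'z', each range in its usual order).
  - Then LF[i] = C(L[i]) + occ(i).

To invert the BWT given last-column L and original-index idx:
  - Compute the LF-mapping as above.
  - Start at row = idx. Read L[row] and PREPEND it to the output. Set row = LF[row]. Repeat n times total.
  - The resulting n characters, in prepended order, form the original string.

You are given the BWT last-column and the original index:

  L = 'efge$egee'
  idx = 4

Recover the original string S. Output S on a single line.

LF mapping: 1 6 7 2 0 3 8 4 5
Walk LF starting at row 4, prepending L[row]:
  step 1: row=4, L[4]='$', prepend. Next row=LF[4]=0
  step 2: row=0, L[0]='e', prepend. Next row=LF[0]=1
  step 3: row=1, L[1]='f', prepend. Next row=LF[1]=6
  step 4: row=6, L[6]='g', prepend. Next row=LF[6]=8
  step 5: row=8, L[8]='e', prepend. Next row=LF[8]=5
  step 6: row=5, L[5]='e', prepend. Next row=LF[5]=3
  step 7: row=3, L[3]='e', prepend. Next row=LF[3]=2
  step 8: row=2, L[2]='g', prepend. Next row=LF[2]=7
  step 9: row=7, L[7]='e', prepend. Next row=LF[7]=4
Reversed output: egeeegfe$

Answer: egeeegfe$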